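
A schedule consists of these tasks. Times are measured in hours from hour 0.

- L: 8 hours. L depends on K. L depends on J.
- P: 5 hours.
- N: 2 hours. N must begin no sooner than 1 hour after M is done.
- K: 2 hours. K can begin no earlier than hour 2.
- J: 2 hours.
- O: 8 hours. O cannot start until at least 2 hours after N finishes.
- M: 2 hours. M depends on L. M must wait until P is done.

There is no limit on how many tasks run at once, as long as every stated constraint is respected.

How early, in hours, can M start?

P has no prerequisites, so it starts at hour 0 and finishes at hour 5.
After its own release at hour 2, K can start at hour 2 and finishes at hour 4.
J has no prerequisites, so it starts at hour 0 and finishes at hour 2.
L cannot start until K (finishes hour 4); J (finishes hour 2). The controlling bound is hour 4, so L finishes at 4 + 8 = hour 12.
M waits on L (finishes hour 12); P (finishes hour 5). The latest of these is hour 12, which is the earliest M can start.

12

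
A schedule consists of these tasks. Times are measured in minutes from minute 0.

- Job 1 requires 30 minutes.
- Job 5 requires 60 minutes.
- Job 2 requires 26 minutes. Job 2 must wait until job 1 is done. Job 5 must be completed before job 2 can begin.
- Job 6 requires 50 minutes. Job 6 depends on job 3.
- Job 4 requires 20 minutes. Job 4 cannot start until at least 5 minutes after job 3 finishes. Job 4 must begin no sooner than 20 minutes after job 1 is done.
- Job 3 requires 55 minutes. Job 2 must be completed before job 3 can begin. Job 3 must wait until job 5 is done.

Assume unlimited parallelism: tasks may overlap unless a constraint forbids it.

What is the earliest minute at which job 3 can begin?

86

Nothing blocks job 5, so it runs from minute 0 to minute 60.
Nothing blocks job 1, so it runs from minute 0 to minute 30.
Job 2 cannot start until job 1 (finishes minute 30); job 5 (finishes minute 60). The controlling bound is minute 60, so job 2 finishes at 60 + 26 = minute 86.
Job 3 waits on job 2 (finishes minute 86); job 5 (finishes minute 60). The latest of these is minute 86, which is the earliest job 3 can start.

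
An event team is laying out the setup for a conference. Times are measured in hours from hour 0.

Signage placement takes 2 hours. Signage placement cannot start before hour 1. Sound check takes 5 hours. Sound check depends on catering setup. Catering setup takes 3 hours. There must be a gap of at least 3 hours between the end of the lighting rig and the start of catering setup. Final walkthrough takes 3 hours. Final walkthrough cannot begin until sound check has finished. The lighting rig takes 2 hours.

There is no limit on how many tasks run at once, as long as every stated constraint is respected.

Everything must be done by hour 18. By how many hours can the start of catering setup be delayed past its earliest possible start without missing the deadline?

Nothing blocks the lighting rig, so it runs from hour 0 to hour 2.
Catering setup cannot begin until the lighting rig (finishes hour 2, plus 3-hour gap → hour 5). It runs from hour 5 to 5 + 3 = hour 8.

Working backward from the deadline:
Final walkthrough has no dependents, so it just needs to finish by hour 18. Starting by 18 − 3 = hour 15 achieves that.
Sound check must finish before final walkthrough (must start by hour 15). With a 5-hour duration, sound check must start by 15 − 5 = hour 10.
Catering setup has to be done before sound check (must start by hour 10). That means finishing by hour 10, i.e. starting by 10 − 3 = hour 7.
So catering setup can start as early as hour 5 and as late as hour 7, giving 7 − 5 = 2 hours of slack.

2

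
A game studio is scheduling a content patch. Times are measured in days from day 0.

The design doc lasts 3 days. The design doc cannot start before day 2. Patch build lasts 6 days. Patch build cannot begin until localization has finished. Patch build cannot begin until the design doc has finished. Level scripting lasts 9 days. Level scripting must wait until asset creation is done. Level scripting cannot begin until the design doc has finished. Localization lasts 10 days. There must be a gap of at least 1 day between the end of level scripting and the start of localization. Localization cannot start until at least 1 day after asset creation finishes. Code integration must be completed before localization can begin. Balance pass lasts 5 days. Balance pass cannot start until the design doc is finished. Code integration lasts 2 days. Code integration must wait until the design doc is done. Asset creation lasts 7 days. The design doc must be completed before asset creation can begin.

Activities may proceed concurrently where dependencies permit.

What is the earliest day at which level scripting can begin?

The design doc cannot begin until its own release at day 2. It runs from day 2 to 2 + 3 = day 5.
Asset creation waits on the design doc (finishes day 5), so it starts at day 5 and finishes at 5 + 7 = day 12.
Level scripting waits on asset creation (finishes day 12); the design doc (finishes day 5). The latest of these is day 12, which is the earliest level scripting can start.

12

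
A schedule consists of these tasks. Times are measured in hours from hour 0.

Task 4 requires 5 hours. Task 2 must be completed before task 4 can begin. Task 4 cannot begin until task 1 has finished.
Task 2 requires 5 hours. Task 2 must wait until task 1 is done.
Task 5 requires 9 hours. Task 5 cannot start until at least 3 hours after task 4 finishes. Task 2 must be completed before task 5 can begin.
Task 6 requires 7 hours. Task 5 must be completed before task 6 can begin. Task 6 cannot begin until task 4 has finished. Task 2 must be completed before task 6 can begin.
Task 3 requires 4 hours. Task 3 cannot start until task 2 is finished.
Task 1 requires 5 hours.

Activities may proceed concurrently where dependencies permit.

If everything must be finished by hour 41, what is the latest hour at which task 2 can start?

Task 3 has no dependents, so it just needs to finish by hour 41. Starting by 41 − 4 = hour 37 achieves that.
Nothing follows task 6; the deadline of hour 41 is its only limit. It must start by 41 − 7 = hour 34.
Task 5 feeds into task 6 (must start by hour 34); so task 5 must finish by hour 34 and therefore start by hour 25.
Task 4 has several dependents: task 5 (must start by hour 25, minus 3-hour gap → hour 22); task 6 (must start by hour 34). The earliest of those limits is hour 22, so task 4 must start by 22 − 5 = hour 17.
Task 2 must finish in time for task 3 (must start by hour 37); task 4 (must start by hour 17); task 5 (must start by hour 25); task 6 (must start by hour 34). The tightest is hour 17, so task 2 must start by 17 − 5 = hour 12.

12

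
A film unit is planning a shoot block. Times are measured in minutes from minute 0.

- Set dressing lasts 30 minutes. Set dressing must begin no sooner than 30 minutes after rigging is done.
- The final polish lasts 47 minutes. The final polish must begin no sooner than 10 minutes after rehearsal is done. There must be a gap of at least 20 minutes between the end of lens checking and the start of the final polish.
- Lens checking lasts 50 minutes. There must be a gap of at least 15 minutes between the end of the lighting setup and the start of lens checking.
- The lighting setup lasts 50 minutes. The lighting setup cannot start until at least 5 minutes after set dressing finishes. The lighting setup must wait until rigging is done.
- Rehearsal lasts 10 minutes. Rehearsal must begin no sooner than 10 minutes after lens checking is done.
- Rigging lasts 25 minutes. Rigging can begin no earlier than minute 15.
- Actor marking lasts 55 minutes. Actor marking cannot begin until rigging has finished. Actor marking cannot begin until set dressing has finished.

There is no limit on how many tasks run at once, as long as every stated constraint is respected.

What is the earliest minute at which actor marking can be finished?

Rigging waits on its own release at minute 15, so it starts at minute 15 and finishes at 15 + 25 = minute 40.
After rigging (finishes minute 40, plus 30-minute gap → minute 70), set dressing can start at minute 70 and finishes at minute 100.
Actor marking needs all of rigging (finishes minute 40); set dressing (finishes minute 100). That puts its earliest start at minute 100; it finishes at 100 + 55 = minute 155.

155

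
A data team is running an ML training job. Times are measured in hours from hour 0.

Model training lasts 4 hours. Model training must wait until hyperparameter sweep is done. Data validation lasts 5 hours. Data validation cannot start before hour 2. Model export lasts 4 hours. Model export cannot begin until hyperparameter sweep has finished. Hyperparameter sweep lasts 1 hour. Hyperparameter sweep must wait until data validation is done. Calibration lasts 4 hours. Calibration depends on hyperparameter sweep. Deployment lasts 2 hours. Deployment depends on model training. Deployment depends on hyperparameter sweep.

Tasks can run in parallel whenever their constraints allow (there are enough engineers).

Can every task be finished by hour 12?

Data validation waits on its own release at hour 2, so it starts at hour 2 and finishes at 2 + 5 = hour 7.
Hyperparameter sweep cannot begin until data validation (finishes hour 7). It runs from hour 7 to 7 + 1 = hour 8.
After hyperparameter sweep (finishes hour 8), model export can start at hour 8 and finishes at hour 12.
After hyperparameter sweep (finishes hour 8), calibration can start at hour 8 and finishes at hour 12.
Model training cannot begin until hyperparameter sweep (finishes hour 8). It runs from hour 8 to 8 + 4 = hour 12.
Deployment has to wait for model training (finishes hour 12); hyperparameter sweep (finishes hour 8). The latest of these is hour 12, so deployment runs hour 12 to 12 + 2 = hour 14.
The earliest everything can be done is hour 14, which is after the deadline of 12, so it is not possible.

No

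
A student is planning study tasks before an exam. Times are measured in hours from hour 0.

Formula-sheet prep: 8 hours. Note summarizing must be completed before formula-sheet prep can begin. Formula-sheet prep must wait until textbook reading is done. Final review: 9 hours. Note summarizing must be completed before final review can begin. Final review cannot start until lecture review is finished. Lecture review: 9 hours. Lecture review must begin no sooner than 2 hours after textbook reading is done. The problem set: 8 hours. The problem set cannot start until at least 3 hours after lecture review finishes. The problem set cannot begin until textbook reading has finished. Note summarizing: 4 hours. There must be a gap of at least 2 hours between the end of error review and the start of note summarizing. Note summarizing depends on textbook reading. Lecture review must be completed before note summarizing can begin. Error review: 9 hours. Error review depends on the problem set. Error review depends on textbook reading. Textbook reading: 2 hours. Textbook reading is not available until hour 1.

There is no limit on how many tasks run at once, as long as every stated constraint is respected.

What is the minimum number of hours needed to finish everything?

49

Textbook reading cannot begin until its own release at hour 1. It runs from hour 1 to 1 + 2 = hour 3.
Lecture review cannot begin until textbook reading (finishes hour 3, plus 2-hour gap → hour 5). It runs from hour 5 to 5 + 9 = hour 14.
The problem set has to wait for lecture review (finishes hour 14, plus 3-hour gap → hour 17); textbook reading (finishes hour 3). The latest of these is hour 17, so the problem set runs hour 17 to 17 + 8 = hour 25.
Error review has to wait for the problem set (finishes hour 25); textbook reading (finishes hour 3). The latest of these is hour 25, so error review runs hour 25 to 25 + 9 = hour 34.
Note summarizing has to wait for error review (finishes hour 34, plus 2-hour gap → hour 36); textbook reading (finishes hour 3); lecture review (finishes hour 14). The latest of these is hour 36, so note summarizing runs hour 36 to 36 + 4 = hour 40.
Final review needs all of note summarizing (finishes hour 40); lecture review (finishes hour 14). That puts its earliest start at hour 40; it finishes at 40 + 9 = hour 49.
For formula-sheet prep: note summarizing (finishes hour 40); textbook reading (finishes hour 3). Taking the maximum gives a start of hour 40, and it finishes at 40 + 8 = hour 48.
All tasks are finished once the last one completes. Finish times: Textbook reading at 3, Lecture review at 14, The problem set at 25, Error review at 34, Note summarizing at 40, Formula-sheet prep at 48, Final review at 49. The latest is hour 49.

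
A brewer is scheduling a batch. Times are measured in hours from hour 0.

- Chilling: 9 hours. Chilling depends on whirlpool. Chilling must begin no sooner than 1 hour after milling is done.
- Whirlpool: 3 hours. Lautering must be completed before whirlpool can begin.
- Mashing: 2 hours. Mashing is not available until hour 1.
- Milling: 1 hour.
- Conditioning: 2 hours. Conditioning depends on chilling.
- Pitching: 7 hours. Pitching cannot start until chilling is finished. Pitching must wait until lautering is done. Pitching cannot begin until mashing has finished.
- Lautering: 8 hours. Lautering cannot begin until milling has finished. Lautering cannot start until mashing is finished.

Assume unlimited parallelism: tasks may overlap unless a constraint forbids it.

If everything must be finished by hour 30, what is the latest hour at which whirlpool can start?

11

Pitching has no dependents, so it just needs to finish by hour 30. Starting by 30 − 7 = hour 23 achieves that.
Nothing follows conditioning; the deadline of hour 30 is its only limit. It must start by 30 − 2 = hour 28.
Chilling has several dependents: pitching (must start by hour 23); conditioning (must start by hour 28). The earliest of those limits is hour 23, so chilling must start by 23 − 9 = hour 14.
Whirlpool has to be done before chilling (must start by hour 14). That means finishing by hour 14, i.e. starting by 14 − 3 = hour 11.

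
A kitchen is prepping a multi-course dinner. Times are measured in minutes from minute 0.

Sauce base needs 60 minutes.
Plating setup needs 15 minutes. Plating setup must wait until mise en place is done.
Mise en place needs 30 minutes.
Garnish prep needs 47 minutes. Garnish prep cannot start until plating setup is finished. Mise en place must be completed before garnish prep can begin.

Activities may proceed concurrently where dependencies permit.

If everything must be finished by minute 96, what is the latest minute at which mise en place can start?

4

Garnish prep has no dependents, so it just needs to finish by minute 96. Starting by 96 − 47 = minute 49 achieves that.
Plating setup feeds into garnish prep (must start by minute 49); so plating setup must finish by minute 49 and therefore start by minute 34.
For mise en place: plating setup (must start by minute 34); garnish prep (must start by minute 49). The most restrictive is minute 34; with a 30-minute duration, mise en place must start by minute 4.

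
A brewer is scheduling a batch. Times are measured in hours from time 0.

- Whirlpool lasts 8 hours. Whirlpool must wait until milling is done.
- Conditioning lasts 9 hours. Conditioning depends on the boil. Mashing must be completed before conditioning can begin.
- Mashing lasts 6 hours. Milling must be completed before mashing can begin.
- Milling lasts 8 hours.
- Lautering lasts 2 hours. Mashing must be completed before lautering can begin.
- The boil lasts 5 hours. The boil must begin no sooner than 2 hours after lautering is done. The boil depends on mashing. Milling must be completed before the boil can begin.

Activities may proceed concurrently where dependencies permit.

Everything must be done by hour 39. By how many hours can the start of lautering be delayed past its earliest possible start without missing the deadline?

Milling can start immediately at hour 0; it finishes at hour 8.
Mashing waits on milling (finishes hour 8), so it starts at hour 8 and finishes at 8 + 6 = hour 14.
Lautering waits on mashing (finishes hour 14), so it starts at hour 14 and finishes at 14 + 2 = hour 16.

Working backward from the deadline:
To finish by hour 39, conditioning (duration 9) must start no later than hour 30.
The boil has to be done before conditioning (must start by hour 30). That means finishing by hour 30, i.e. starting by 30 − 5 = hour 25.
Lautering feeds into the boil (must start by hour 25, minus 2-hour gap → hour 23); so lautering must finish by hour 23 and therefore start by hour 21.
So lautering can start as early as hour 14 and as late as hour 21, giving 21 − 14 = 7 hours of slack.

7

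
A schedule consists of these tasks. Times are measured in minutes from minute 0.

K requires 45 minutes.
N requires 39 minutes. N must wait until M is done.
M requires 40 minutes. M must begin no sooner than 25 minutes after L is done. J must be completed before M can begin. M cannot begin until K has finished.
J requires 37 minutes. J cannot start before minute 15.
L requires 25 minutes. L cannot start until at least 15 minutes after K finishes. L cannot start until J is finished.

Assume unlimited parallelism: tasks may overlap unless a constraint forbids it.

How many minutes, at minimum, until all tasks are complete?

189

K can start immediately at minute 0; it finishes at minute 45.
After its own release at minute 15, J can start at minute 15 and finishes at minute 52.
L has to wait for K (finishes minute 45, plus 15-minute gap → minute 60); J (finishes minute 52). The latest of these is minute 60, so L runs minute 60 to 60 + 25 = minute 85.
M needs all of L (finishes minute 85, plus 25-minute gap → minute 110); J (finishes minute 52); K (finishes minute 45). That puts its earliest start at minute 110; it finishes at 110 + 40 = minute 150.
After M (finishes minute 150), N can start at minute 150 and finishes at minute 189.
All tasks are finished once the last one completes. Finish times: J at 52, K at 45, L at 85, M at 150, N at 189. The latest is minute 189.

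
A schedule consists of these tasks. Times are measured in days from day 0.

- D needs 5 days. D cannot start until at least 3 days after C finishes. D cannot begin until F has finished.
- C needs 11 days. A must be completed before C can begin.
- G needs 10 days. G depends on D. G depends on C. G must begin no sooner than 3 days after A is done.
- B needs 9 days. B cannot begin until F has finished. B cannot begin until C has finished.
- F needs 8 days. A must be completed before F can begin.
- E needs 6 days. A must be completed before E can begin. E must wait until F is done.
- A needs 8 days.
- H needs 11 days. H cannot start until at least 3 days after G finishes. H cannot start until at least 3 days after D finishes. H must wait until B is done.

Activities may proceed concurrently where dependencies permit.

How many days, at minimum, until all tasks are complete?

A has no prerequisites, so it starts at day 0 and finishes at day 8.
After A (finishes day 8), F can start at day 8 and finishes at day 16.
E has to wait for A (finishes day 8); F (finishes day 16). The latest of these is day 16, so E runs day 16 to 16 + 6 = day 22.
After A (finishes day 8), C can start at day 8 and finishes at day 19.
D needs all of C (finishes day 19, plus 3-day gap → day 22); F (finishes day 16). That puts its earliest start at day 22; it finishes at 22 + 5 = day 27.
G cannot start until D (finishes day 27); C (finishes day 19); A (finishes day 8, plus 3-day gap → day 11). The controlling bound is day 27, so G finishes at 27 + 10 = day 37.
B cannot start until F (finishes day 16); C (finishes day 19). The controlling bound is day 19, so B finishes at 19 + 9 = day 28.
H has to wait for G (finishes day 37, plus 3-day gap → day 40); D (finishes day 27, plus 3-day gap → day 30); B (finishes day 28). The latest of these is day 40, so H runs day 40 to 40 + 11 = day 51.
All tasks are finished once the last one completes. Finish times: A at 8, B at 28, C at 19, D at 27, E at 22, F at 16, G at 37, H at 51. The latest is day 51.

51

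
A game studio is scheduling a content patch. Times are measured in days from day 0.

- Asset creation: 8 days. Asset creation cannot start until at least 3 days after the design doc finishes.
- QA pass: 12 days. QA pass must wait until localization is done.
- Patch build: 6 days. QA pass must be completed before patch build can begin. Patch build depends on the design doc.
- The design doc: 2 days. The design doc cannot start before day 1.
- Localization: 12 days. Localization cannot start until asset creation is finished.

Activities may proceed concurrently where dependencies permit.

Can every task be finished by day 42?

No

After its own release at day 1, the design doc can start at day 1 and finishes at day 3.
Asset creation cannot begin until the design doc (finishes day 3, plus 3-day gap → day 6). It runs from day 6 to 6 + 8 = day 14.
Localization cannot begin until asset creation (finishes day 14). It runs from day 14 to 14 + 12 = day 26.
After localization (finishes day 26), QA pass can start at day 26 and finishes at day 38.
Patch build needs all of QA pass (finishes day 38); the design doc (finishes day 3). That puts its earliest start at day 38; it finishes at 38 + 6 = day 44.
The earliest everything can be done is day 44, which is after the deadline of 42, so it is not possible.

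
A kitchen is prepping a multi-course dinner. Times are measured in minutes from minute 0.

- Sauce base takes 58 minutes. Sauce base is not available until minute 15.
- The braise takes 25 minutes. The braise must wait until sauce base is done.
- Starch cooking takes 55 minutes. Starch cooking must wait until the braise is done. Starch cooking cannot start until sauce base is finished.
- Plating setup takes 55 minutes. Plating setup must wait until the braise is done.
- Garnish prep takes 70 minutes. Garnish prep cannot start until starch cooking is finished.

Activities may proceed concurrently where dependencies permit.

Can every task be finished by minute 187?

Sauce base cannot begin until its own release at minute 15. It runs from minute 15 to 15 + 58 = minute 73.
The braise cannot begin until sauce base (finishes minute 73). It runs from minute 73 to 73 + 25 = minute 98.
After the braise (finishes minute 98), plating setup can start at minute 98 and finishes at minute 153.
Starch cooking cannot start until the braise (finishes minute 98); sauce base (finishes minute 73). The controlling bound is minute 98, so starch cooking finishes at 98 + 55 = minute 153.
Garnish prep waits on starch cooking (finishes minute 153), so it starts at minute 153 and finishes at 153 + 70 = minute 223.
The earliest everything can be done is minute 223, which is after the deadline of 187, so it is not possible.

No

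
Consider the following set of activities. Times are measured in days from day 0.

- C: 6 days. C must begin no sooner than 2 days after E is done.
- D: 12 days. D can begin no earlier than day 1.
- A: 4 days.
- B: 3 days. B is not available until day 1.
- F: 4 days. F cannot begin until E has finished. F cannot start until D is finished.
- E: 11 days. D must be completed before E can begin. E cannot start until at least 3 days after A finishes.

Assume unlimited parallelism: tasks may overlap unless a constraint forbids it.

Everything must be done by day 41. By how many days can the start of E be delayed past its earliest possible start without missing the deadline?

After its own release at day 1, D can start at day 1 and finishes at day 13.
A has no prerequisites, so it starts at day 0 and finishes at day 4.
For E: D (finishes day 13); A (finishes day 4, plus 3-day gap → day 7). Taking the maximum gives a start of day 13, and it finishes at 13 + 11 = day 24.

Working backward from the deadline:
C must finish by day 41; it takes 6 days, so it must start by 41 − 6 = day 35.
Nothing follows F; the deadline of day 41 is its only limit. It must start by 41 − 4 = day 37.
E feeds C (must start by day 35, minus 2-day gap → day 33); F (must start by day 37). Taking the minimum, E must finish by day 33 and start by 33 − 11 = day 22.
So E can start as early as day 13 and as late as day 22, giving 22 − 13 = 9 days of slack.

9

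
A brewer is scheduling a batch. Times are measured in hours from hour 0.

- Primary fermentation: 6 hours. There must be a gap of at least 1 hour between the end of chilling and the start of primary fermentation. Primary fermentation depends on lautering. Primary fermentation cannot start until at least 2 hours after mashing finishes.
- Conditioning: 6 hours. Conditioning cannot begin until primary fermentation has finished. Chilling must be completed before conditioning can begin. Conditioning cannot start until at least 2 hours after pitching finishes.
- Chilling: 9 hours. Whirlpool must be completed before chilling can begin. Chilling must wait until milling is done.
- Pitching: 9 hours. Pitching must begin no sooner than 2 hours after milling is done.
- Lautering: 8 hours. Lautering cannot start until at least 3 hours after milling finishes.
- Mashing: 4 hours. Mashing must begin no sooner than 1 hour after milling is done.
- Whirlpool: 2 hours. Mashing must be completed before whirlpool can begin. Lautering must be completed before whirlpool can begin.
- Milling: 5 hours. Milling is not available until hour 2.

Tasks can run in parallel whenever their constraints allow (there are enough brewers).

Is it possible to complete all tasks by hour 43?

After its own release at hour 2, milling can start at hour 2 and finishes at hour 7.
After milling (finishes hour 7, plus 2-hour gap → hour 9), pitching can start at hour 9 and finishes at hour 18.
Lautering cannot begin until milling (finishes hour 7, plus 3-hour gap → hour 10). It runs from hour 10 to 10 + 8 = hour 18.
Mashing waits on milling (finishes hour 7, plus 1-hour gap → hour 8), so it starts at hour 8 and finishes at 8 + 4 = hour 12.
For whirlpool: mashing (finishes hour 12); lautering (finishes hour 18). Taking the maximum gives a start of hour 18, and it finishes at 18 + 2 = hour 20.
For chilling: whirlpool (finishes hour 20); milling (finishes hour 7). Taking the maximum gives a start of hour 20, and it finishes at 20 + 9 = hour 29.
Primary fermentation needs all of chilling (finishes hour 29, plus 1-hour gap → hour 30); lautering (finishes hour 18); mashing (finishes hour 12, plus 2-hour gap → hour 14). That puts its earliest start at hour 30; it finishes at 30 + 6 = hour 36.
For conditioning: primary fermentation (finishes hour 36); chilling (finishes hour 29); pitching (finishes hour 18, plus 2-hour gap → hour 20). Taking the maximum gives a start of hour 36, and it finishes at 36 + 6 = hour 42.
Every task is finished by hour 42, which is no later than the deadline of 43, so the schedule is feasible.

Yes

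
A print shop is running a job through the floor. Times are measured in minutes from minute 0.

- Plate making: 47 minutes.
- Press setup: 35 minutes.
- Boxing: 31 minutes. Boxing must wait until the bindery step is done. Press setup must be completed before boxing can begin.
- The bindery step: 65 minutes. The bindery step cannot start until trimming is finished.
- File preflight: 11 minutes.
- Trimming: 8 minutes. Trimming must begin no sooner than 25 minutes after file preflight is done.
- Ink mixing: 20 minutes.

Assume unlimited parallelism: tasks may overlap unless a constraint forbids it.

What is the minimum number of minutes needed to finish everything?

140

Press setup has no prerequisites, so it starts at minute 0 and finishes at minute 35.
Nothing blocks ink mixing, so it runs from minute 0 to minute 20.
Plate making has no prerequisites, so it starts at minute 0 and finishes at minute 47.
File preflight has no prerequisites, so it starts at minute 0 and finishes at minute 11.
Trimming waits on file preflight (finishes minute 11, plus 25-minute gap → minute 36), so it starts at minute 36 and finishes at 36 + 8 = minute 44.
After trimming (finishes minute 44), the bindery step can start at minute 44 and finishes at minute 109.
Boxing needs all of the bindery step (finishes minute 109); press setup (finishes minute 35). That puts its earliest start at minute 109; it finishes at 109 + 31 = minute 140.
All tasks are finished once the last one completes. Finish times: File preflight at 11, Plate making at 47, Ink mixing at 20, Press setup at 35, Trimming at 44, The bindery step at 109, Boxing at 140. The latest is minute 140.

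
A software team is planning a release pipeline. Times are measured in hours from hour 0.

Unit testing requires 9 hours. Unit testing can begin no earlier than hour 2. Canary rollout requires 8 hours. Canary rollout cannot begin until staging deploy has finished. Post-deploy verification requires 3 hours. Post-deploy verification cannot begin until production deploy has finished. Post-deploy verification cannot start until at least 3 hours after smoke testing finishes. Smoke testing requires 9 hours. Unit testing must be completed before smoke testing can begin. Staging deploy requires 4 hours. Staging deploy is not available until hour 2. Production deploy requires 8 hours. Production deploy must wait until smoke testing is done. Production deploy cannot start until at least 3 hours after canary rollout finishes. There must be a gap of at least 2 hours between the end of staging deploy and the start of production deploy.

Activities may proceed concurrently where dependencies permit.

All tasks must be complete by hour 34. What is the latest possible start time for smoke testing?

14

Post-deploy verification has no dependents, so it just needs to finish by hour 34. Starting by 34 − 3 = hour 31 achieves that.
Production deploy feeds into post-deploy verification (must start by hour 31); so production deploy must finish by hour 31 and therefore start by hour 23.
Smoke testing must finish in time for production deploy (must start by hour 23); post-deploy verification (must start by hour 31, minus 3-hour gap → hour 28). The tightest is hour 23, so smoke testing must start by 23 − 9 = hour 14.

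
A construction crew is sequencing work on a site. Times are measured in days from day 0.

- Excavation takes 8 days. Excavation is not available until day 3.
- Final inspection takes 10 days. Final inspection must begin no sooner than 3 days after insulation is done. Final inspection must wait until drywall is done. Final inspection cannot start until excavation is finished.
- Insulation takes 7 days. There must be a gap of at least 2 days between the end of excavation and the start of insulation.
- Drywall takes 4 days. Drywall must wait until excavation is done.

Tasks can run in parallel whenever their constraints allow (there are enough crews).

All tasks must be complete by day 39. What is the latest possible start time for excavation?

Final inspection has no dependents, so it just needs to finish by day 39. Starting by 39 − 10 = day 29 achieves that.
Insulation must finish before final inspection (must start by day 29, minus 3-day gap → day 26). With a 7-day duration, insulation must start by 26 − 7 = day 19.
Drywall feeds into final inspection (must start by day 29); so drywall must finish by day 29 and therefore start by day 25.
Excavation must finish in time for insulation (must start by day 19, minus 2-day gap → day 17); drywall (must start by day 25); final inspection (must start by day 29). The tightest is day 17, so excavation must start by 17 − 8 = day 9.

9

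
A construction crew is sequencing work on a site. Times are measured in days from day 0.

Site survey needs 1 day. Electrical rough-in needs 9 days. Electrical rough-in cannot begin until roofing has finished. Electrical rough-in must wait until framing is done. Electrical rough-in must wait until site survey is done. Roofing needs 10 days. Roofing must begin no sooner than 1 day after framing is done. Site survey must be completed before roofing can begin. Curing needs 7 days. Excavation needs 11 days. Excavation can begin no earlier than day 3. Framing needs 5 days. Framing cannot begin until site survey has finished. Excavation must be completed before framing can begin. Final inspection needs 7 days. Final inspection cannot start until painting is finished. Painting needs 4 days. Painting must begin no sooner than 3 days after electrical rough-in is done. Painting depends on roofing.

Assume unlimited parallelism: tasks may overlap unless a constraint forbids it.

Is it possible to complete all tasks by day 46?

Curing can start immediately at day 0; it finishes at day 7.
Excavation waits on its own release at day 3, so it starts at day 3 and finishes at 3 + 11 = day 14.
Nothing blocks site survey, so it runs from day 0 to day 1.
Framing needs all of site survey (finishes day 1); excavation (finishes day 14). That puts its earliest start at day 14; it finishes at 14 + 5 = day 19.
Roofing has to wait for framing (finishes day 19, plus 1-day gap → day 20); site survey (finishes day 1). The latest of these is day 20, so roofing runs day 20 to 20 + 10 = day 30.
Electrical rough-in has to wait for roofing (finishes day 30); framing (finishes day 19); site survey (finishes day 1). The latest of these is day 30, so electrical rough-in runs day 30 to 30 + 9 = day 39.
For painting: electrical rough-in (finishes day 39, plus 3-day gap → day 42); roofing (finishes day 30). Taking the maximum gives a start of day 42, and it finishes at 42 + 4 = day 46.
After painting (finishes day 46), final inspection can start at day 46 and finishes at day 53.
The earliest everything can be done is day 53, which is after the deadline of 46, so it is not possible.

No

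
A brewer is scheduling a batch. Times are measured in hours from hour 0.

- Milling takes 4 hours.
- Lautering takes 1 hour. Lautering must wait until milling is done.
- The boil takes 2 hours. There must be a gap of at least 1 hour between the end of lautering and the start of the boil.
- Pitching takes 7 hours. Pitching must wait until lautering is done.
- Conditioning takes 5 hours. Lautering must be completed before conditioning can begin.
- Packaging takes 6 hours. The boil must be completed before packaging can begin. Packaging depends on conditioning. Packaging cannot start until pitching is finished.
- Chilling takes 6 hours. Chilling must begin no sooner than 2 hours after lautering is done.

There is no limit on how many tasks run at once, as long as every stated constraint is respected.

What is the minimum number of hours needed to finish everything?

Milling has no prerequisites, so it starts at hour 0 and finishes at hour 4.
Lautering waits on milling (finishes hour 4), so it starts at hour 4 and finishes at 4 + 1 = hour 5.
After lautering (finishes hour 5), conditioning can start at hour 5 and finishes at hour 10.
Pitching cannot begin until lautering (finishes hour 5). It runs from hour 5 to 5 + 7 = hour 12.
Chilling cannot begin until lautering (finishes hour 5, plus 2-hour gap → hour 7). It runs from hour 7 to 7 + 6 = hour 13.
The boil waits on lautering (finishes hour 5, plus 1-hour gap → hour 6), so it starts at hour 6 and finishes at 6 + 2 = hour 8.
Packaging needs all of the boil (finishes hour 8); conditioning (finishes hour 10); pitching (finishes hour 12). That puts its earliest start at hour 12; it finishes at 12 + 6 = hour 18.
All tasks are finished once the last one completes. Finish times: Milling at 4, Lautering at 5, The boil at 8, Chilling at 13, Pitching at 12, Conditioning at 10, Packaging at 18. The latest is hour 18.

18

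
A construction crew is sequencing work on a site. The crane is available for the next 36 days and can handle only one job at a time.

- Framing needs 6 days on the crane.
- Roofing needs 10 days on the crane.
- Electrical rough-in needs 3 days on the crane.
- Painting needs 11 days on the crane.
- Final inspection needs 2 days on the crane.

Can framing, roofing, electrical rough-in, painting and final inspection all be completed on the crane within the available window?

Running back to back, the jobs need 6 + 10 + 3 + 11 + 2 = 32 days on the crane.
Since 32 ≤ 36, they fit within the window.

Yes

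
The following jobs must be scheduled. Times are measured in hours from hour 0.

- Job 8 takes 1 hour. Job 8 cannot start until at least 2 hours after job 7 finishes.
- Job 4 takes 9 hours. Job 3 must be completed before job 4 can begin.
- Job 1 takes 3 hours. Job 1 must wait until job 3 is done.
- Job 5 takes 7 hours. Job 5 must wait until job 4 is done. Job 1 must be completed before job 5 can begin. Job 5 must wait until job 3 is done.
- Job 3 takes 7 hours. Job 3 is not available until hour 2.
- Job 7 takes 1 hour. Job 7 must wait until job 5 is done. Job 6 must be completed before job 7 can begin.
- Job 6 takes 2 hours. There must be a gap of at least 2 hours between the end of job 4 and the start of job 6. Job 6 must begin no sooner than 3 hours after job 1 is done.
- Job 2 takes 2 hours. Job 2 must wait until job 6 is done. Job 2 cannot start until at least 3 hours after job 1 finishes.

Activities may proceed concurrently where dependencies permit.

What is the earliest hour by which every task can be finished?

29

After its own release at hour 2, job 3 can start at hour 2 and finishes at hour 9.
After job 3 (finishes hour 9), job 4 can start at hour 9 and finishes at hour 18.
Job 1 waits on job 3 (finishes hour 9), so it starts at hour 9 and finishes at 9 + 3 = hour 12.
Job 6 has to wait for job 4 (finishes hour 18, plus 2-hour gap → hour 20); job 1 (finishes hour 12, plus 3-hour gap → hour 15). The latest of these is hour 20, so job 6 runs hour 20 to 20 + 2 = hour 22.
Job 2 cannot start until job 6 (finishes hour 22); job 1 (finishes hour 12, plus 3-hour gap → hour 15). The controlling bound is hour 22, so job 2 finishes at 22 + 2 = hour 24.
Job 5 has to wait for job 4 (finishes hour 18); job 1 (finishes hour 12); job 3 (finishes hour 9). The latest of these is hour 18, so job 5 runs hour 18 to 18 + 7 = hour 25.
Job 7 has to wait for job 5 (finishes hour 25); job 6 (finishes hour 22). The latest of these is hour 25, so job 7 runs hour 25 to 25 + 1 = hour 26.
Job 8 cannot begin until job 7 (finishes hour 26, plus 2-hour gap → hour 28). It runs from hour 28 to 28 + 1 = hour 29.
All tasks are finished once the last one completes. Finish times: Job 1 at 12, Job 2 at 24, Job 3 at 9, Job 4 at 18, Job 5 at 25, Job 6 at 22, Job 7 at 26, Job 8 at 29. The latest is hour 29.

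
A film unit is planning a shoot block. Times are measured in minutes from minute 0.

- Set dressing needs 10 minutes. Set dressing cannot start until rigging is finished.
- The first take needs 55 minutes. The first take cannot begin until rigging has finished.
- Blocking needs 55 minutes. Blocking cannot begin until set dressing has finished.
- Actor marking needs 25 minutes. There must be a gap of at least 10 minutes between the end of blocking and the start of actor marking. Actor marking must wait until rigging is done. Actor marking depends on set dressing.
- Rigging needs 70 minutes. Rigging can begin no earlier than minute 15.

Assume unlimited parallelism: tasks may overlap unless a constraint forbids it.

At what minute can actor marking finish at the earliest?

185

After its own release at minute 15, rigging can start at minute 15 and finishes at minute 85.
Set dressing cannot begin until rigging (finishes minute 85). It runs from minute 85 to 85 + 10 = minute 95.
After set dressing (finishes minute 95), blocking can start at minute 95 and finishes at minute 150.
Actor marking needs all of blocking (finishes minute 150, plus 10-minute gap → minute 160); rigging (finishes minute 85); set dressing (finishes minute 95). That puts its earliest start at minute 160; it finishes at 160 + 25 = minute 185.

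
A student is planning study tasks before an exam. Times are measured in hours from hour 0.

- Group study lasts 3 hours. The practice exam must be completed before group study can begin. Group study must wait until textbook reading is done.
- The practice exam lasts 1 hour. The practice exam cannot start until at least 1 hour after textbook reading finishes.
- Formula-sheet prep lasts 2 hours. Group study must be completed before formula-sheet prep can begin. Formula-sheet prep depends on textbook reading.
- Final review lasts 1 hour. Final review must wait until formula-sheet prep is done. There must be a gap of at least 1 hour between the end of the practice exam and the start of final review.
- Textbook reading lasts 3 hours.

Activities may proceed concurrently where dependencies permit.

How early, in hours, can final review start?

Nothing blocks textbook reading, so it runs from hour 0 to hour 3.
After textbook reading (finishes hour 3, plus 1-hour gap → hour 4), the practice exam can start at hour 4 and finishes at hour 5.
For group study: the practice exam (finishes hour 5); textbook reading (finishes hour 3). Taking the maximum gives a start of hour 5, and it finishes at 5 + 3 = hour 8.
Formula-sheet prep cannot start until group study (finishes hour 8); textbook reading (finishes hour 3). The controlling bound is hour 8, so formula-sheet prep finishes at 8 + 2 = hour 10.
Final review waits on formula-sheet prep (finishes hour 10); the practice exam (finishes hour 5, plus 1-hour gap → hour 6). The latest of these is hour 10, which is the earliest final review can start.

10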